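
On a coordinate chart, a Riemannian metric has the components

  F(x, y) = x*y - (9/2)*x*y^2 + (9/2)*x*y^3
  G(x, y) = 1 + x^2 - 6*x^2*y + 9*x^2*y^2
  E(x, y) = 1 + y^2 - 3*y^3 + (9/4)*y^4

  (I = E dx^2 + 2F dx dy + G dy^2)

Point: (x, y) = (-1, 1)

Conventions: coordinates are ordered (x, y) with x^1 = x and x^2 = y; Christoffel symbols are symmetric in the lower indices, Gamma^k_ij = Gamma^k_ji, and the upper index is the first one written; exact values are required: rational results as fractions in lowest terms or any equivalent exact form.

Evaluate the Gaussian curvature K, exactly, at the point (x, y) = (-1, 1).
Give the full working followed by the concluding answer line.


E = 5/4, F = -1, G = 5, EG - F^2 = 21/4 at the point
E_x = 0, E_y = 2, F_x = 1, F_y = -11/2, G_x = -8, G_y = 12
E_yy = 11, F_xy = 11/2, G_xx = 8
Evaluate Brioschi's two determinant matrices M1, M2 and divide by (EG - F^2)^2.
M1 = [[-E_yy/2 + F_xy - G_xx/2, E_x/2, F_x - E_y/2], [F_y - G_x/2, E, F], [G_y/2, F, G]] = [[-4, 0, 0], [-3/2, 5/4, -1], [6, -1, 5]]; det M1 = -21
M2 = [[0, E_y/2, G_x/2], [E_y/2, E, F], [G_x/2, F, G]] = [[0, 1, -4], [1, 5/4, -1], [-4, -1, 5]]; det M2 = -17
det M1 - det M2 = -4; K = -4 / (21/4)^2 = -64/441

Answer: K = -64/441


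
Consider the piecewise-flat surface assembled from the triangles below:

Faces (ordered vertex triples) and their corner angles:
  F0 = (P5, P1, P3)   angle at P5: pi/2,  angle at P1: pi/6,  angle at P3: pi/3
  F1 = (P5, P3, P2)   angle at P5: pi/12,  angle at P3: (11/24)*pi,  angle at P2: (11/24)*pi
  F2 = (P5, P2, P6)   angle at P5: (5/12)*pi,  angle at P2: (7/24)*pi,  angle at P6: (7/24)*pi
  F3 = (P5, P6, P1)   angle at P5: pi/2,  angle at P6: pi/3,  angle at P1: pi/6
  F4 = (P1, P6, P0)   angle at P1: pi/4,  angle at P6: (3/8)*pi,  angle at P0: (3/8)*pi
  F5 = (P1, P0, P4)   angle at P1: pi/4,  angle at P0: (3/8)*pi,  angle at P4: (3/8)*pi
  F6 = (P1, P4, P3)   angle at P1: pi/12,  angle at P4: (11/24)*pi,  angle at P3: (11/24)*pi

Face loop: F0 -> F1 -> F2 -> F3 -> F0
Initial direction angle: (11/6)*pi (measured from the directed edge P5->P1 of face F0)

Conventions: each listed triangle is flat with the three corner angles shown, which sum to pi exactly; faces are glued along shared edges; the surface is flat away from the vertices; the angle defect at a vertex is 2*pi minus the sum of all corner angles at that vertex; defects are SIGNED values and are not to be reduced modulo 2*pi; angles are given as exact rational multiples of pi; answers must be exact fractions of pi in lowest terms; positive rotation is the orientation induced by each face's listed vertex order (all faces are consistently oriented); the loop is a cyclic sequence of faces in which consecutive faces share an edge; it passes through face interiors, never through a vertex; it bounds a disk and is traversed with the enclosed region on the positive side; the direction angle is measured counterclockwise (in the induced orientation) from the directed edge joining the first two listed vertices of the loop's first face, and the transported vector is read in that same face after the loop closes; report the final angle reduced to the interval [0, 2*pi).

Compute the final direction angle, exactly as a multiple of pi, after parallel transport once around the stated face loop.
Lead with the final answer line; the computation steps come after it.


Answer: final direction angle = pi/3

enclosed vertex P5: corner angles sum to (3/2)*pi, defect = 2*pi - (3/2)*pi = pi/2
the final direction is the initial angle plus the enclosed defects, taken mod 2*pi in the induced orientation
final angle = (11/6)*pi + pi/2 = pi/3 (mod 2*pi)


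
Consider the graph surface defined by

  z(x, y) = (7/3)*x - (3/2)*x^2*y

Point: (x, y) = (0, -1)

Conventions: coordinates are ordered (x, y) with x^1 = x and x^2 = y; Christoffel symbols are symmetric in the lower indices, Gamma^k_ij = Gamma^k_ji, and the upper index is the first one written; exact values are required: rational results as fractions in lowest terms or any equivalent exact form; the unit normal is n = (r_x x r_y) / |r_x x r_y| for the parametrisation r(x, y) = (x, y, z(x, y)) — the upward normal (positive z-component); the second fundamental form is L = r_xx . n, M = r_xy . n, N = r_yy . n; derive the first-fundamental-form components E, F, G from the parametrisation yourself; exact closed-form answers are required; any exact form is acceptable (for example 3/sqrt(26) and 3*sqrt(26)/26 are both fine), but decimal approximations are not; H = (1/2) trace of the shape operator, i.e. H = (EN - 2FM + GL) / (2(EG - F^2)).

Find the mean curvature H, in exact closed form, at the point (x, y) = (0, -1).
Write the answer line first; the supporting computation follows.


Answer: H = 81*sqrt(58)/6728

z_x = 7/3, z_y = 0, z_xx = 3, z_xy = 0, z_yy = 0
E = 58/9, F = 0, G = 1; answer radicand W^2 = 58/9
unnormalised second-form numerators: l = 3, m = 0, n = 0; L = l/sqrt(58/9), and similarly M = m/sqrt(W^2), N = n/sqrt(W^2)
H = (E*n - 2*F*m + G*l) / (2*(EG - F^2)*sqrt(W^2)); E*n - 2*F*m + G*l = 3, EG - F^2 = 58/9, so H = (27/116)/sqrt(58/9)


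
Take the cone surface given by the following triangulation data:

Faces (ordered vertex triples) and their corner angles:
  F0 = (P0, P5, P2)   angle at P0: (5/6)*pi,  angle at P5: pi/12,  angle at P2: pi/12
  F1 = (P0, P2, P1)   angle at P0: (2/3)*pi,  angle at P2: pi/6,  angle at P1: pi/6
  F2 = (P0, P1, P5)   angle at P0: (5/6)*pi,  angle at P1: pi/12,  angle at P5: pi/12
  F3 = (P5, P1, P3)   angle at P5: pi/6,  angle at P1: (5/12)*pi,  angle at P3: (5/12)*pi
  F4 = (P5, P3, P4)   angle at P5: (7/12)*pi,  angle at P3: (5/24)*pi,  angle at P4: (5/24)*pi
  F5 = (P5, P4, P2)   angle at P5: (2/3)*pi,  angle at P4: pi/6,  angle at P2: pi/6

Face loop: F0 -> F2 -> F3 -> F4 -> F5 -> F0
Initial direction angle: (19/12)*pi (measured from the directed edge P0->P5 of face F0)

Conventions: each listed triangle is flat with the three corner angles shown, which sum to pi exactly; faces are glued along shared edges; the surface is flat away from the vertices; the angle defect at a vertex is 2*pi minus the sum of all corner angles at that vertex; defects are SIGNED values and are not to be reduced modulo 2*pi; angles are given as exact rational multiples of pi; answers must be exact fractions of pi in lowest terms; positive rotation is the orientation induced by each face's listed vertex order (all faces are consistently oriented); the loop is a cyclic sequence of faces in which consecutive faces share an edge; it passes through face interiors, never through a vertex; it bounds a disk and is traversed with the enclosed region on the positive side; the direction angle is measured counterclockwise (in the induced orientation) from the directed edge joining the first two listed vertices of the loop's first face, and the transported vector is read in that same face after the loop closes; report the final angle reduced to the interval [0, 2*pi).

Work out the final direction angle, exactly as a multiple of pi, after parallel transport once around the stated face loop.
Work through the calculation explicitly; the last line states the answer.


enclosed vertex P5: corner angles sum to (19/12)*pi, defect = 2*pi - (19/12)*pi = (5/12)*pi
holonomy = initial angle + sum of enclosed defects (mod 2*pi), positive in the induced orientation
final angle = (19/12)*pi + (5/12)*pi = 0 (mod 2*pi)

Answer: final direction angle = 0


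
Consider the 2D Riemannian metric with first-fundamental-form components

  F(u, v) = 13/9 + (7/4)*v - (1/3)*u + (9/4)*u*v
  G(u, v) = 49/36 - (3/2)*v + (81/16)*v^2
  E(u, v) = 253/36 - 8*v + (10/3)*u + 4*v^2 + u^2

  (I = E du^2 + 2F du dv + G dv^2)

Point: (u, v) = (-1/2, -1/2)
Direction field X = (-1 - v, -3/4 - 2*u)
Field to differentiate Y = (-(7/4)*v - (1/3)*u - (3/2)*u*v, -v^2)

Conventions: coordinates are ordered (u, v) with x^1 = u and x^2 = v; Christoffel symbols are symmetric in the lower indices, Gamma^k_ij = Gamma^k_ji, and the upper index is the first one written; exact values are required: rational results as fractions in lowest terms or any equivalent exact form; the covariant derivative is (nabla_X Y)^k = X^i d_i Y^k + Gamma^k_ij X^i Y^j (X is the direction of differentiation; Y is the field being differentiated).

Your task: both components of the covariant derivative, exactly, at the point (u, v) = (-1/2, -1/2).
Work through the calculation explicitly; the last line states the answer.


E = 191/18, F = 187/144, G = 1945/576 at the point
E_u = 7/3, E_v = -12, F_u = -35/24, F_v = 5/8, G_u = 0, G_v = -105/16
EG - F^2 = 8741/256;  g^inv = (256/8741) * [[1945/576, -187/144], [-187/144, 191/18]]
first-kind symbols [ij,l] = (1/2)(d_i g_jl + d_j g_il - d_l g_ij): [uu,u] = E_u/2 = 7/6, [uu,v] = F_u - E_v/2 = 109/24, [uv,u] = E_v/2 = -6, [uv,v] = G_u/2 = 0, [vv,u] = F_v - G_u/2 = 5/8, [vv,v] = G_v/2 = -105/32
Gamma^u_ij = (G*[ij,u] - F*[ij,v])/(EG - F^2), Gamma^v_ij = (E*[ij,v] - F*[ij,u])/(EG - F^2)
Gamma_uuu = -1504/26223, Gamma_uuv = -15560/26223, Gamma_uvv = 14680/78669, Gamma_vuu = 35848/26223, Gamma_vuv = 5984/26223, Gamma_vvv = -82090/78669
X = (-1/2, 1/4), Y = (2/3, -1/4) at the point

Answer: (nabla_X Y)^u = -392681/629352, (nabla_X Y)^v = -46513/629352


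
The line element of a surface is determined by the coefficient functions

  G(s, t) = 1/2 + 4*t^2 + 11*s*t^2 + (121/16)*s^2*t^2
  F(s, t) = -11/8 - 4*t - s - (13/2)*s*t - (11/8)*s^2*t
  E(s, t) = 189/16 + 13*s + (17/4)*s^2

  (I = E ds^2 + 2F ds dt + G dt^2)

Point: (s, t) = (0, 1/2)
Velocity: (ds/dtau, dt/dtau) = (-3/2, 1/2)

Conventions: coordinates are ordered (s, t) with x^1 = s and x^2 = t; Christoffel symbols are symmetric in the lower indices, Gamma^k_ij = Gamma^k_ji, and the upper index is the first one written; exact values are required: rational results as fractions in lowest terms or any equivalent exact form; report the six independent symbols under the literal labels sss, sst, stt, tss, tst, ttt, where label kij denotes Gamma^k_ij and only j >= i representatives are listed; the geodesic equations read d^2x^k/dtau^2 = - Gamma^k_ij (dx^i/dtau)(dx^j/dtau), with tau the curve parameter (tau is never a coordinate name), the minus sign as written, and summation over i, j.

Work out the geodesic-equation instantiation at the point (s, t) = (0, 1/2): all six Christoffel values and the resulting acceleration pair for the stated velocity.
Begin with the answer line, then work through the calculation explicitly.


Answer: Gamma_sss = -98/135, Gamma_sst = 11/15, Gamma_stt = -28/135, Gamma_tss = -67/15, Gamma_tst = 77/30, Gamma_ttt = 13/15; accelerations (d^2s/dtau^2, d^2t/dtau^2) = (376/135, 821/60)

E = 189/16, F = -27/8, G = 3/2 at the point
E_s = 13, E_t = 0, F_s = -17/4, F_t = -4, G_s = 11/4, G_t = 4
EG - F^2 = 405/64;  g^inv = (64/405) * [[3/2, 27/8], [27/8, 189/16]]
first-kind symbols [ij,l] = (1/2)(d_i g_jl + d_j g_il - d_l g_ij): [ss,s] = E_s/2 = 13/2, [ss,t] = F_s - E_t/2 = -17/4, [st,s] = E_t/2 = 0, [st,t] = G_s/2 = 11/8, [tt,s] = F_t - G_s/2 = -43/8, [tt,t] = G_t/2 = 2
Gamma^s_ij = (G*[ij,s] - F*[ij,t])/(EG - F^2), Gamma^t_ij = (E*[ij,t] - F*[ij,s])/(EG - F^2)
Gamma_sss = -98/135, Gamma_sst = 11/15, Gamma_stt = -28/135, Gamma_tss = -67/15, Gamma_tst = 77/30, Gamma_ttt = 13/15
d^2s/dtau^2 = -(Gamma_sss*(-3/2)^2 + 2*Gamma_sst*(-3/2)*(1/2) + Gamma_stt*(1/2)^2) = 376/135
d^2t/dtau^2 = -(Gamma_tss*(-3/2)^2 + 2*Gamma_tst*(-3/2)*(1/2) + Gamma_ttt*(1/2)^2) = 821/60


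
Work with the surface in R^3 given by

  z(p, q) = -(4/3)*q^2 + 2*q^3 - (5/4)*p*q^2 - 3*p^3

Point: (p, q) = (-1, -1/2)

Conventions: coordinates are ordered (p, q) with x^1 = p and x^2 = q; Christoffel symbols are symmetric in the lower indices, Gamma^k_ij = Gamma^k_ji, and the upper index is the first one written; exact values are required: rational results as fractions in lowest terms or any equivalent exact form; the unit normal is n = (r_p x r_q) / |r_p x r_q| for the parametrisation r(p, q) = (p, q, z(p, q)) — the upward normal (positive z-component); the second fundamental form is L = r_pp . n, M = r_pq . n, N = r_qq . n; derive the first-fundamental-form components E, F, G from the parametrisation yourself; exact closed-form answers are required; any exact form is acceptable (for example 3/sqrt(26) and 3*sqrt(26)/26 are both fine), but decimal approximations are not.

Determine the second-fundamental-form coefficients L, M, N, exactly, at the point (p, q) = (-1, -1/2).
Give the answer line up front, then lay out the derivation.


Answer: L = 864*sqrt(207889)/207889, M = 60*sqrt(207889)/207889, N = -296*sqrt(207889)/207889

z_p = -149/16, z_q = 19/12, z_pp = 18, z_pq = 5/4, z_qq = -37/6
E = 22457/256, F = -2831/192, G = 505/144; answer radicand W^2 = 207889/2304
unnormalised second-form numerators: l = 18, m = 5/4, n = -37/6; L = l/sqrt(207889/2304), and similarly M = m/sqrt(W^2), N = n/sqrt(W^2)


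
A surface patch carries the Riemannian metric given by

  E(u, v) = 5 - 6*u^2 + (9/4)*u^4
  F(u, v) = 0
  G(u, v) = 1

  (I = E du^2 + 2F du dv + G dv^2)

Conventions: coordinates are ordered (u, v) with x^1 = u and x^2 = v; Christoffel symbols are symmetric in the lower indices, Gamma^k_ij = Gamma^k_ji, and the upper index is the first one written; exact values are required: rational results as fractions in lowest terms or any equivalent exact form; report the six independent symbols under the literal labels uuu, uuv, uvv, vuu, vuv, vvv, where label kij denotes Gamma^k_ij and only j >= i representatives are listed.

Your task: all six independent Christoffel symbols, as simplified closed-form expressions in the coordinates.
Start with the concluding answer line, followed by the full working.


Answer: Gamma_uuu = (18*u^3 - 24*u)/(9*u^4 - 24*u^2 + 20), Gamma_uuv = 0, Gamma_uvv = 0, Gamma_vuu = 0, Gamma_vuv = 0, Gamma_vvv = 0

E = 5 - 6*u^2 + (9/4)*u^4; F = 0; G = 1
Gamma^k_ij = (1/2) g^{kl} (d_i g_jl + d_j g_il - d_l g_ij), with g^inv = (1/(EG-F^2)) [[G, -F], [-F, E]]
first partials: E_u = -12*u + 9*u^3, E_v = 0, F_u = 0, F_v = 0, G_u = 0, G_v = 0
D = EG - F^2 = 5 - 6*u^2 + (9/4)*u^4
expanded: Gamma^u_uu = (G E_u - 2F F_u + F E_v)/(2D), Gamma^u_uv = (G E_v - F G_u)/(2D), Gamma^u_vv = (2G F_v - G G_u - F G_v)/(2D), Gamma^v_uu = (2E F_u - E E_v - F E_u)/(2D), Gamma^v_uv = (E G_u - F E_v)/(2D), Gamma^v_vv = (E G_v - 2F F_v + F G_u)/(2D); substitute and cancel common factors


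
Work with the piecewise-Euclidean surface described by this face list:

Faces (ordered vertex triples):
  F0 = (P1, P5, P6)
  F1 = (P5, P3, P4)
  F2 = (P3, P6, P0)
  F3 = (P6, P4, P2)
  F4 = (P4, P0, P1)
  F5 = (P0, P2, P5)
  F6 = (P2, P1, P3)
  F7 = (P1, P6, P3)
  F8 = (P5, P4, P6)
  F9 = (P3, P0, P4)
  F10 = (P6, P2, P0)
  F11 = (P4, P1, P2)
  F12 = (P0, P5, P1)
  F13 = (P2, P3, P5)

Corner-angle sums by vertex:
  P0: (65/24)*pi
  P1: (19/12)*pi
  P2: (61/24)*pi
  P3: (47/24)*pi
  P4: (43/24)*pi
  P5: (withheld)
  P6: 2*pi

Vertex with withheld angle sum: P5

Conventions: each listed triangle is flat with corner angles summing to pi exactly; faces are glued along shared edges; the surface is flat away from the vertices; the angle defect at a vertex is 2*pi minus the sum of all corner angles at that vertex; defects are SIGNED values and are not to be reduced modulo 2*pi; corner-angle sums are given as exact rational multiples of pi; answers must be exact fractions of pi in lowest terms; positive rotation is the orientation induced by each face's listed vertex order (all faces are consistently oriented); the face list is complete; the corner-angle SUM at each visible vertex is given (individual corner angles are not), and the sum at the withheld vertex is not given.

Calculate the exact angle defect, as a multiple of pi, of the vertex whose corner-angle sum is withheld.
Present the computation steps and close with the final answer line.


V = 7, E = 21, F = 14; chi = V - E + F = 0
Gauss-Bonnet: total defect = 2*pi*chi = 0; visible defects sum to (-7/12)*pi

Answer: defect(P5) = (7/12)*pi


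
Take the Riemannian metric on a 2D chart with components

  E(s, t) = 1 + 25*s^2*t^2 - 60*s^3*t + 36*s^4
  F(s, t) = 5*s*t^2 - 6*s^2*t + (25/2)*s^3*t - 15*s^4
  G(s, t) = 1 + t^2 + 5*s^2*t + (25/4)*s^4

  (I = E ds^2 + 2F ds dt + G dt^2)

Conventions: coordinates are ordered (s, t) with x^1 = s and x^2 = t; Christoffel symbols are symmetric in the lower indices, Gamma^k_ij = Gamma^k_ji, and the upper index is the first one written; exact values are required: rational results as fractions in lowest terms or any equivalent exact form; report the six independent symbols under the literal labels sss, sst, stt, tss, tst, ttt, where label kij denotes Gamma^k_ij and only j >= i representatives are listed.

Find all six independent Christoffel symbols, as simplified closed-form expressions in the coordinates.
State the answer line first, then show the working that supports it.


Answer: Gamma_sss = (288*s^3 - 360*s^2*t + 100*s*t^2)/(169*s^4 - 240*s^3*t + 100*s^2*t^2 + 20*s^2*t + 4*t^2 + 4), Gamma_sst = (-120*s^3 + 100*s^2*t)/(169*s^4 - 240*s^3*t + 100*s^2*t^2 + 20*s^2*t + 4*t^2 + 4), Gamma_stt = (-24*s^2 + 20*s*t)/(169*s^4 - 240*s^3*t + 100*s^2*t^2 + 20*s^2*t + 4*t^2 + 4), Gamma_tss = (-120*s^3 + 50*s^2*t - 48*s*t + 20*t^2)/(169*s^4 - 240*s^3*t + 100*s^2*t^2 + 20*s^2*t + 4*t^2 + 4), Gamma_tst = (50*s^3 + 20*s*t)/(169*s^4 - 240*s^3*t + 100*s^2*t^2 + 20*s^2*t + 4*t^2 + 4), Gamma_ttt = (10*s^2 + 4*t)/(169*s^4 - 240*s^3*t + 100*s^2*t^2 + 20*s^2*t + 4*t^2 + 4)

E = 1 + 25*s^2*t^2 - 60*s^3*t + 36*s^4; F = 5*s*t^2 - 6*s^2*t + (25/2)*s^3*t - 15*s^4; G = 1 + t^2 + 5*s^2*t + (25/4)*s^4
Gamma^k_ij = (1/2) g^{kl} (d_i g_jl + d_j g_il - d_l g_ij), with g^inv = (1/(EG-F^2)) [[G, -F], [-F, E]]
first partials: E_s = 50*s*t^2 - 180*s^2*t + 144*s^3, E_t = 50*s^2*t - 60*s^3, F_s = 5*t^2 - 12*s*t + (75/2)*s^2*t - 60*s^3, F_t = 10*s*t - 6*s^2 + (25/2)*s^3, G_s = 10*s*t + 25*s^3, G_t = 2*t + 5*s^2
D = EG - F^2 = 1 + t^2 + 5*s^2*t + 25*s^2*t^2 - 60*s^3*t + (169/4)*s^4
expanded: Gamma^s_ss = (G E_s - 2F F_s + F E_t)/(2D), Gamma^s_st = (G E_t - F G_s)/(2D), Gamma^s_tt = (2G F_t - G G_s - F G_t)/(2D), Gamma^t_ss = (2E F_s - E E_t - F E_s)/(2D), Gamma^t_st = (E G_s - F E_t)/(2D), Gamma^t_tt = (E G_t - 2F F_t + F G_s)/(2D); substitute and cancel common factors


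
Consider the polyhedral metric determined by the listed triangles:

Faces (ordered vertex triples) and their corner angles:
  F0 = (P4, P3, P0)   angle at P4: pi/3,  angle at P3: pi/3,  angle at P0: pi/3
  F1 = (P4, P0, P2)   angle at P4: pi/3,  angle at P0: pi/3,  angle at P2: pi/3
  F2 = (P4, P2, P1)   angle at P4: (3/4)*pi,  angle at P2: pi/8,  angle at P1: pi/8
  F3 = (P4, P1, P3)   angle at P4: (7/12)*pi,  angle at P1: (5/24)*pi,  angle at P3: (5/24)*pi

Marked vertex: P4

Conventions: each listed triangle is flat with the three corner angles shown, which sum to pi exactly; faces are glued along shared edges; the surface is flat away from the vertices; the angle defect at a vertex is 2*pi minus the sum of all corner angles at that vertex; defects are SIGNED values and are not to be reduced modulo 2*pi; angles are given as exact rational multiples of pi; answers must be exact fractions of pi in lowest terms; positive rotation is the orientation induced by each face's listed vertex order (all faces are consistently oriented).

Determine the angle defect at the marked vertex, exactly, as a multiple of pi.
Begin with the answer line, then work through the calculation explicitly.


Answer: defect(P4) = 0

Sum of corner angles at P4: 2*pi
defect = 2*pi - 2*pi


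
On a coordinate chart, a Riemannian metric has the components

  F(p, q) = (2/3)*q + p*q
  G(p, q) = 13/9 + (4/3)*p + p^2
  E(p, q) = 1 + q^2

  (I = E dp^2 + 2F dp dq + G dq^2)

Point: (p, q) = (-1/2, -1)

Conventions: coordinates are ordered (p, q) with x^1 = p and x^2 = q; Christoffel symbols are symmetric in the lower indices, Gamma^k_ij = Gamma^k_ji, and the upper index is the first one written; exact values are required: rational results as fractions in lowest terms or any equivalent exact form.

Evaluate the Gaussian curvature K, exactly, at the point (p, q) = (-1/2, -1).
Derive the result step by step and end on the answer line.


E = 2, F = -1/6, G = 37/36, EG - F^2 = 73/36 at the point
E_p = 0, E_q = -2, F_p = -1, F_q = 1/6, G_p = 1/3, G_q = 0
E_qq = 2, F_pq = 1, G_pp = 2
The intrinsic route: Brioschi's K = (det M1 - det M2)/(EG - F^2)^2.
M1 = [[-E_qq/2 + F_pq - G_pp/2, E_p/2, F_p - E_q/2], [F_q - G_p/2, E, F], [G_q/2, F, G]] = [[-1, 0, 0], [0, 2, -1/6], [0, -1/6, 37/36]]; det M1 = -73/36
M2 = [[0, E_q/2, G_p/2], [E_q/2, E, F], [G_p/2, F, G]] = [[0, -1, 1/6], [-1, 2, -1/6], [1/6, -1/6, 37/36]]; det M2 = -37/36
det M1 - det M2 = -1; K = -1 / (73/36)^2 = -1296/5329

Answer: K = -1296/5329


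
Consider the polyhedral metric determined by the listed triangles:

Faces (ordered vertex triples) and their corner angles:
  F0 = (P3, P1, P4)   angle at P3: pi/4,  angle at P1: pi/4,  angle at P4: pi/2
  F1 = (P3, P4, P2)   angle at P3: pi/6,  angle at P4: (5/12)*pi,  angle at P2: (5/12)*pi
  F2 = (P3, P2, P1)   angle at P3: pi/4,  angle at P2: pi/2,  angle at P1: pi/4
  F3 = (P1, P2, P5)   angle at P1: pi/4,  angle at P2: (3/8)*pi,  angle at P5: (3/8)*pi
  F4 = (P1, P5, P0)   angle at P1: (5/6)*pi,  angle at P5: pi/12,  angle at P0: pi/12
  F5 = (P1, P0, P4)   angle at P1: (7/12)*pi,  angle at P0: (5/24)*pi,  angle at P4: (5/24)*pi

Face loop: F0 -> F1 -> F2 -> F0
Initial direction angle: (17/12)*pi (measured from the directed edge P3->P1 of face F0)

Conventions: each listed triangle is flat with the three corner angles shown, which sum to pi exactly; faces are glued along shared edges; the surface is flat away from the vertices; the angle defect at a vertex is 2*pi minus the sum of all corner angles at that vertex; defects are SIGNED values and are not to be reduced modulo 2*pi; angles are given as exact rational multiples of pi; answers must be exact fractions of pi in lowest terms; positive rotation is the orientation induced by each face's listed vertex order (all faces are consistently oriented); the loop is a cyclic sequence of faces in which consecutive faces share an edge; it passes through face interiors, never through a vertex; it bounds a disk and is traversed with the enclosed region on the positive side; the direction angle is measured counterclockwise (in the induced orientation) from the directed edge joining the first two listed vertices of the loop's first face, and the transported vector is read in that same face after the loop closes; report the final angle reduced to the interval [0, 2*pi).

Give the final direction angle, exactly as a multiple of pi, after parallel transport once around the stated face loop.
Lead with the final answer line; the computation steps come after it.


Answer: final direction angle = (3/4)*pi

enclosed vertex P3: corner angles sum to (2/3)*pi, defect = 2*pi - (2/3)*pi = (4/3)*pi
the final direction is the initial angle plus the enclosed defects, taken mod 2*pi in the induced orientation
final angle = (17/12)*pi + (4/3)*pi = (3/4)*pi (mod 2*pi)


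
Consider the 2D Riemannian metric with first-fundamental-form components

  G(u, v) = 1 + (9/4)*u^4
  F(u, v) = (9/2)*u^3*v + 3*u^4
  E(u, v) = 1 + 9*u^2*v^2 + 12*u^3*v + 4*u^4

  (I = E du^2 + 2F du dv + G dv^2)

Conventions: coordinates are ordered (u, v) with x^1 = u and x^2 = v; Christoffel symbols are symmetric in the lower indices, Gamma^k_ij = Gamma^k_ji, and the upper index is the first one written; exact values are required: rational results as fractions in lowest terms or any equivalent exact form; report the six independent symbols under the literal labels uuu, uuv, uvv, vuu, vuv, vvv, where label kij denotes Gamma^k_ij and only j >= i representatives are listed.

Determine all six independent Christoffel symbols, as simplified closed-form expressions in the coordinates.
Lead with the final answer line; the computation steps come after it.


Answer: Gamma_uuu = (32*u^3 + 72*u^2*v + 36*u*v^2)/(25*u^4 + 48*u^3*v + 36*u^2*v^2 + 4), Gamma_uuv = (24*u^3 + 36*u^2*v)/(25*u^4 + 48*u^3*v + 36*u^2*v^2 + 4), Gamma_uvv = 0, Gamma_vuu = (24*u^3 + 18*u^2*v)/(25*u^4 + 48*u^3*v + 36*u^2*v^2 + 4), Gamma_vuv = 18*u^3/(25*u^4 + 48*u^3*v + 36*u^2*v^2 + 4), Gamma_vvv = 0

E = 1 + 9*u^2*v^2 + 12*u^3*v + 4*u^4; F = (9/2)*u^3*v + 3*u^4; G = 1 + (9/4)*u^4
Gamma^k_ij = (1/2) g^{kl} (d_i g_jl + d_j g_il - d_l g_ij), with g^inv = (1/(EG-F^2)) [[G, -F], [-F, E]]
first partials: E_u = 18*u*v^2 + 36*u^2*v + 16*u^3, E_v = 18*u^2*v + 12*u^3, F_u = (27/2)*u^2*v + 12*u^3, F_v = (9/2)*u^3, G_u = 9*u^3, G_v = 0
D = EG - F^2 = 1 + 9*u^2*v^2 + 12*u^3*v + (25/4)*u^4
expanded: Gamma^u_uu = (G E_u - 2F F_u + F E_v)/(2D), Gamma^u_uv = (G E_v - F G_u)/(2D), Gamma^u_vv = (2G F_v - G G_u - F G_v)/(2D), Gamma^v_uu = (2E F_u - E E_v - F E_u)/(2D), Gamma^v_uv = (E G_u - F E_v)/(2D), Gamma^v_vv = (E G_v - 2F F_v + F G_u)/(2D); substitute and cancel common factors


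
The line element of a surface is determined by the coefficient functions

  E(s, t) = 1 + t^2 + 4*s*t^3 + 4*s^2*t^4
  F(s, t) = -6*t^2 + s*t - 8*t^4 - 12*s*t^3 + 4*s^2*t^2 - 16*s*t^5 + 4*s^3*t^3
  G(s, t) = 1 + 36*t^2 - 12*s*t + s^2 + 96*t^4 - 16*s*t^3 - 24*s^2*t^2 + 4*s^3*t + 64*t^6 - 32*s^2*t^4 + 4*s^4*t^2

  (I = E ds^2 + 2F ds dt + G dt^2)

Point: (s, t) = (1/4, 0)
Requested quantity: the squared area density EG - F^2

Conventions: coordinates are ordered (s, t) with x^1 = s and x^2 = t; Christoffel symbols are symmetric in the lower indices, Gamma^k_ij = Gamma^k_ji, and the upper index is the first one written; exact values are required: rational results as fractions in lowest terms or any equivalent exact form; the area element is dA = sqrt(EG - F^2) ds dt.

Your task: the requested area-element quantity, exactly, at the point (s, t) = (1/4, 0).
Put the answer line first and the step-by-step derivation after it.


Answer: EG - F^2 = 17/16

E = 1, F = 0, G = 17/16; EG - F^2 = 17/16


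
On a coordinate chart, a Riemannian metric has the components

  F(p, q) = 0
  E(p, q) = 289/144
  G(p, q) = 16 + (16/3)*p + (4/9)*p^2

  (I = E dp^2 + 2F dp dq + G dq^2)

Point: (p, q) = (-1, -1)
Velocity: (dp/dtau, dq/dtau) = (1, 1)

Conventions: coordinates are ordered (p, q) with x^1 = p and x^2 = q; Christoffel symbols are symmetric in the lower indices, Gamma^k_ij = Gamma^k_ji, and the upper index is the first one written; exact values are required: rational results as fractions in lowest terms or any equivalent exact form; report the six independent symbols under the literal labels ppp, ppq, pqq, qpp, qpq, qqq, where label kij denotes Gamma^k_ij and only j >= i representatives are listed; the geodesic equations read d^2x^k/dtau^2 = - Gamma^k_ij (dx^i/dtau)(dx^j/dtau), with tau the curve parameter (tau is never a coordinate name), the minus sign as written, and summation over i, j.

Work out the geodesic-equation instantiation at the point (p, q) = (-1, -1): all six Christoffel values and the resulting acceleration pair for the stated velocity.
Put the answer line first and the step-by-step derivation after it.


Answer: Gamma_ppp = 0, Gamma_ppq = 0, Gamma_pqq = -320/289, Gamma_qpp = 0, Gamma_qpq = 1/5, Gamma_qqq = 0; accelerations (d^2p/dtau^2, d^2q/dtau^2) = (320/289, -2/5)

E = 289/144, F = 0, G = 100/9 at the point
E_p = 0, E_q = 0, F_p = 0, F_q = 0, G_p = 40/9, G_q = 0
EG - F^2 = 7225/324;  g^inv = (324/7225) * [[100/9, 0], [0, 289/144]]
first-kind symbols [ij,l] = (1/2)(d_i g_jl + d_j g_il - d_l g_ij): [pp,p] = E_p/2 = 0, [pp,q] = F_p - E_q/2 = 0, [pq,p] = E_q/2 = 0, [pq,q] = G_p/2 = 20/9, [qq,p] = F_q - G_p/2 = -20/9, [qq,q] = G_q/2 = 0
Gamma^p_ij = (G*[ij,p] - F*[ij,q])/(EG - F^2), Gamma^q_ij = (E*[ij,q] - F*[ij,p])/(EG - F^2)
Gamma_ppp = 0, Gamma_ppq = 0, Gamma_pqq = -320/289, Gamma_qpp = 0, Gamma_qpq = 1/5, Gamma_qqq = 0
d^2p/dtau^2 = -(Gamma_ppp*(1)^2 + 2*Gamma_ppq*(1)*(1) + Gamma_pqq*(1)^2) = 320/289
d^2q/dtau^2 = -(Gamma_qpp*(1)^2 + 2*Gamma_qpq*(1)*(1) + Gamma_qqq*(1)^2) = -2/5


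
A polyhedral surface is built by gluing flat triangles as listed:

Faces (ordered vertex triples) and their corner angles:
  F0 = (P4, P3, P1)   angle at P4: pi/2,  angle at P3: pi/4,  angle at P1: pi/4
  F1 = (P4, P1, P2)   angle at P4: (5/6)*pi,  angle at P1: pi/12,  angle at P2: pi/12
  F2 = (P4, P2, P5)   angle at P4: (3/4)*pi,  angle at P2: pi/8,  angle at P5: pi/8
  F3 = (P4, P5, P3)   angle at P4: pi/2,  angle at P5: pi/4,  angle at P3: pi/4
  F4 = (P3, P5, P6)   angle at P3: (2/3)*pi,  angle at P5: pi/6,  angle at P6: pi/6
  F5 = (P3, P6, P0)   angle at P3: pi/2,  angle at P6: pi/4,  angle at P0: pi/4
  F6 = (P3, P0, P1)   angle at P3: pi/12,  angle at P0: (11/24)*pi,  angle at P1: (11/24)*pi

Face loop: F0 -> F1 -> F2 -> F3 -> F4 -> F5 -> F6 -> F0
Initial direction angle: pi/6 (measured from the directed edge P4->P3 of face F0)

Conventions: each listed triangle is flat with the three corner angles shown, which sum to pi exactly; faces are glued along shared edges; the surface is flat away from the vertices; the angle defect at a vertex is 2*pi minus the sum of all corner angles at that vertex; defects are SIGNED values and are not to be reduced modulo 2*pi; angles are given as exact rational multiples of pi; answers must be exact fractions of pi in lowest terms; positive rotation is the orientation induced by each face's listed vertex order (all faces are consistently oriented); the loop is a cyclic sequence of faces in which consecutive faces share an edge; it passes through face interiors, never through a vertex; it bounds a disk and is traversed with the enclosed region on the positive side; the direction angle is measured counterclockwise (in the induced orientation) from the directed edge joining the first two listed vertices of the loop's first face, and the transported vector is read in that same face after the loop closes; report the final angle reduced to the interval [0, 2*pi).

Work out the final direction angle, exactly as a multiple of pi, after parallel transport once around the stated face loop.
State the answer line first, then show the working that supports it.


Answer: final direction angle = (11/6)*pi

enclosed vertex P3: corner angles sum to (7/4)*pi, defect = 2*pi - (7/4)*pi = pi/4
enclosed vertex P4: corner angles sum to (31/12)*pi, defect = 2*pi - (31/12)*pi = (-7/12)*pi
by Gauss-Bonnet the loop rotates the vector by the enclosed defect sum (positive orientation, mod 2*pi)
final angle = pi/6 - pi/3 = (11/6)*pi (mod 2*pi)


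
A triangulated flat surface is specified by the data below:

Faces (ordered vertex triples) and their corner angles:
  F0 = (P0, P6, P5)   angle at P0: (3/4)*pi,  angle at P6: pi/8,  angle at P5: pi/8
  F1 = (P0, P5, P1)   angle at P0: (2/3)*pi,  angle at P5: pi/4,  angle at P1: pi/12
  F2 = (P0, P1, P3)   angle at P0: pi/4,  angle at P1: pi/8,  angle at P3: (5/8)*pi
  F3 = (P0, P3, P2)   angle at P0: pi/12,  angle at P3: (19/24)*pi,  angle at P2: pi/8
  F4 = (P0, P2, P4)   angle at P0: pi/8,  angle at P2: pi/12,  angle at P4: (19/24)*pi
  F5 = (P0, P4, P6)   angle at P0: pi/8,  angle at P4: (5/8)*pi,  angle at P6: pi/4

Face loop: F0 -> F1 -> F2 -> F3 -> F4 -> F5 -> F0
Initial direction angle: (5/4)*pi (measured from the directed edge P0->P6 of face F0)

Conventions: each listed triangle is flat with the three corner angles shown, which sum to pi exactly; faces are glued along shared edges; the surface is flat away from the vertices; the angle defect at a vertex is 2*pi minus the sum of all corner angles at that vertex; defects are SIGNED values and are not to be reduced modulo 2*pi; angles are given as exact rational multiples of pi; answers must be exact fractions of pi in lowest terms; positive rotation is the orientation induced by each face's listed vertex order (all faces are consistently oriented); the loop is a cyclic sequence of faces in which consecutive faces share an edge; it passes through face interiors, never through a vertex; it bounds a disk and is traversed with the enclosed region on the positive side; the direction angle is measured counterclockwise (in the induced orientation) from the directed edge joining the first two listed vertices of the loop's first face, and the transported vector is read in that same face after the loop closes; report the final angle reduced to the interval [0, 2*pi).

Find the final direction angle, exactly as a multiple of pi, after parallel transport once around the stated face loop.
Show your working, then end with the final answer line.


enclosed vertex P0: corner angles sum to 2*pi, defect = 2*pi - 2*pi = 0
the final direction is the initial angle plus the enclosed defects, taken mod 2*pi in the induced orientation
final angle = (5/4)*pi + 0 = (5/4)*pi (mod 2*pi)

Answer: final direction angle = (5/4)*pi


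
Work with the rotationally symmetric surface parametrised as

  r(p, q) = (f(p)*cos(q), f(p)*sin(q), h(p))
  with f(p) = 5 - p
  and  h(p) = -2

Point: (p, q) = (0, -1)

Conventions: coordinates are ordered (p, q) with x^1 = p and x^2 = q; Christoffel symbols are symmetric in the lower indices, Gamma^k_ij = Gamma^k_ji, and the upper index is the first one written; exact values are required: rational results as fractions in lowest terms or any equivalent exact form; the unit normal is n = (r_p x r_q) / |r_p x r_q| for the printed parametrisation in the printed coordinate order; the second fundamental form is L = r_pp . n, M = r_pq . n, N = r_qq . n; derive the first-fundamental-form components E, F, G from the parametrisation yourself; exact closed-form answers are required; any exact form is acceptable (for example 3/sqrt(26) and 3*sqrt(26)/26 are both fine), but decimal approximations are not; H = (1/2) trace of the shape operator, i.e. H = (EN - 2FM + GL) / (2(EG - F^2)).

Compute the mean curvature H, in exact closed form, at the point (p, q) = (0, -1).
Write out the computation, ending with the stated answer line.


f = 5, f' = -1, f'' = 0, h' = 0, h'' = 0
E = 1, F = 0, G = 25; answer radicand W^2 = 1
unnormalised second-form numerators: l = 0, m = 0, n = 0; L = l/sqrt(1), and similarly M = m/sqrt(W^2), N = n/sqrt(W^2)
H = (E*n - 2*F*m + G*l) / (2*(EG - F^2)*sqrt(W^2)); E*n - 2*F*m + G*l = 0, EG - F^2 = 25, so H = (0)/sqrt(1)

Answer: H = 0


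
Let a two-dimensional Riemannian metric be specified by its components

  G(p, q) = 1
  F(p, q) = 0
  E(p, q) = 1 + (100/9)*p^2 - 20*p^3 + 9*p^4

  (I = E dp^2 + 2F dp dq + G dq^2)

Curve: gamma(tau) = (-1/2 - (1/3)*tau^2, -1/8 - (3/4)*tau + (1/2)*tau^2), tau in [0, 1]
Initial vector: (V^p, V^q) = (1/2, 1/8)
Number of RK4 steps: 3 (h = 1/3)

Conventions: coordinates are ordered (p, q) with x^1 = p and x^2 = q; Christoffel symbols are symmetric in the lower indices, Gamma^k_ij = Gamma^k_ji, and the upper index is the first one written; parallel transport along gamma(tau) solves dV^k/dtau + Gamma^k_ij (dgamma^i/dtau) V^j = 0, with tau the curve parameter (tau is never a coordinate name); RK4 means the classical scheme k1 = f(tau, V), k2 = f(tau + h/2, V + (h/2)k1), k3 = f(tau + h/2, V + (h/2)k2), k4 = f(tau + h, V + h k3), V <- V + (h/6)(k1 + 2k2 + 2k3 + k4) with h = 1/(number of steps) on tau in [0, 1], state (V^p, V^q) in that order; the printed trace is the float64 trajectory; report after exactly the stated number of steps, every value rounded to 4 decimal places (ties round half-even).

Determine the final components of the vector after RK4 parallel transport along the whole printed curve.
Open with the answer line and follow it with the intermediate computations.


Answer: V^p = 0.2635, V^q = 0.1250

gamma'(tau) = (-(2/3)*tau, -3/4 + tau); f(tau, V)^k = -Gamma^k_ij(gamma(tau)) gamma'^i(tau) V^j; h = 1/3; intermediate values shown to 6 dp
curve data and Christoffel symbols at the stage parameters:
  tau = 0.000000: gamma = (-0.500000, -0.125000), gamma' = (0.000000, -0.750000); Gamma_ppp = -2.237563, Gamma_ppq = 0.000000, Gamma_pqq = 0.000000, Gamma_qpp = 0.000000, Gamma_qpq = 0.000000, Gamma_qqq = 0.000000
  tau = 0.166667: gamma = (-0.509259, -0.236111), gamma' = (-0.111111, -0.583333); Gamma_ppp = -2.218739, Gamma_ppq = 0.000000, Gamma_pqq = 0.000000, Gamma_qpp = 0.000000, Gamma_qpq = 0.000000, Gamma_qqq = 0.000000
  tau = 0.333333: gamma = (-0.537037, -0.319444), gamma' = (-0.222222, -0.416667); Gamma_ppp = -2.162160, Gamma_ppq = 0.000000, Gamma_pqq = 0.000000, Gamma_qpp = 0.000000, Gamma_qpq = 0.000000, Gamma_qqq = 0.000000
  tau = 0.500000: gamma = (-0.583333, -0.375000), gamma' = (-0.333333, -0.250000); Gamma_ppp = -2.069131, Gamma_ppq = 0.000000, Gamma_pqq = 0.000000, Gamma_qpp = 0.000000, Gamma_qpq = 0.000000, Gamma_qqq = 0.000000
  tau = 0.666667: gamma = (-0.648148, -0.402778), gamma' = (-0.444444, -0.083333); Gamma_ppp = -1.945059, Gamma_ppq = 0.000000, Gamma_pqq = 0.000000, Gamma_qpp = 0.000000, Gamma_qpq = 0.000000, Gamma_qqq = 0.000000
  tau = 0.833333: gamma = (-0.731481, -0.402778), gamma' = (-0.555556, 0.083333); Gamma_ppp = -1.799725, Gamma_ppq = 0.000000, Gamma_pqq = 0.000000, Gamma_qpp = 0.000000, Gamma_qpq = 0.000000, Gamma_qqq = 0.000000
  tau = 1.000000: gamma = (-0.833333, -0.375000), gamma' = (-0.666667, 0.250000); Gamma_ppp = -1.644685, Gamma_ppq = 0.000000, Gamma_pqq = 0.000000, Gamma_qpp = 0.000000, Gamma_qpq = 0.000000, Gamma_qqq = 0.000000
step 0: V^p = 0.5000, V^q = 0.1250
step 1: k1 = (0.000000, 0.000000), k2 = (-0.123263, 0.000000), k3 = (-0.118199, 0.000000), k4 = (-0.221309, 0.000000); V <- V + (h/6)(k1 + 2k2 + 2k3 + k4): V^p = 0.4609, V^q = 0.1250
step 2: k1 = (-0.221442, 0.000000), k2 = (-0.292416, 0.000000), k3 = (-0.284257, 0.000000), k4 = (-0.316503, 0.000000); V <- V + (h/6)(k1 + 2k2 + 2k3 + k4): V^p = 0.3669, V^q = 0.1250
step 3: k1 = (-0.317188, 0.000000), k2 = (-0.314003, 0.000000), k3 = (-0.314533, 0.000000), k4 = (-0.287349, 0.000000); V <- V + (h/6)(k1 + 2k2 + 2k3 + k4): V^p = 0.2635, V^q = 0.1250


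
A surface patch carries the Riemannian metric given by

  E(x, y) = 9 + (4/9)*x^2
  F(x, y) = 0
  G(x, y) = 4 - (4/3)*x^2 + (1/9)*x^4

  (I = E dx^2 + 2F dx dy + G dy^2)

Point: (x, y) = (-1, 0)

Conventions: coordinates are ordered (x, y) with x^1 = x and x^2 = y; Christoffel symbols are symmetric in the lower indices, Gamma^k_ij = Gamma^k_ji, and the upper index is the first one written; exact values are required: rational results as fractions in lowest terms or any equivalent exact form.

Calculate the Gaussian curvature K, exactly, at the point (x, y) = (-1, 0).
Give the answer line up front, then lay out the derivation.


Answer: K = 1458/36125

E = 85/9, F = 0, G = 25/9, EG - F^2 = 2125/81 at the point
E_x = -8/9, E_y = 0, F_x = 0, F_y = 0, G_x = 20/9, G_y = 0
E_yy = 0, F_xy = 0, G_xx = -4/3
K follows from Brioschi's formula, (det M1 - det M2)/(EG - F^2)^2.
M1 = [[-E_yy/2 + F_xy - G_xx/2, E_x/2, F_x - E_y/2], [F_y - G_x/2, E, F], [G_y/2, F, G]] = [[2/3, -4/9, 0], [-10/9, 85/9, 0], [0, 0, 25/9]]; det M1 = 11750/729
M2 = [[0, E_y/2, G_x/2], [E_y/2, E, F], [G_x/2, F, G]] = [[0, 0, 10/9], [0, 85/9, 0], [10/9, 0, 25/9]]; det M2 = -8500/729
det M1 - det M2 = 250/9; K = 250/9 / (2125/81)^2 = 1458/36125


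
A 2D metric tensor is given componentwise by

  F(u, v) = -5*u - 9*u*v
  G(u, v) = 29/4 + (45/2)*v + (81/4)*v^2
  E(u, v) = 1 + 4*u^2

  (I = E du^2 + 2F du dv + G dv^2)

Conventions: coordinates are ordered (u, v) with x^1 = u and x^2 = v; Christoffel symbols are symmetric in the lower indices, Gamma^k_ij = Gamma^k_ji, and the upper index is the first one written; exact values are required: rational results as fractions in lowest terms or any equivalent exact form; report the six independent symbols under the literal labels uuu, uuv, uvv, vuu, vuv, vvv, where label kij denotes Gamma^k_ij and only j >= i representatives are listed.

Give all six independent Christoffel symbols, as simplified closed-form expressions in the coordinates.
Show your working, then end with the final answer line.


E = 1 + 4*u^2; F = -5*u - 9*u*v; G = 29/4 + (45/2)*v + (81/4)*v^2
Gamma^k_ij = (1/2) g^{kl} (d_i g_jl + d_j g_il - d_l g_ij), with g^inv = (1/(EG-F^2)) [[G, -F], [-F, E]]
first partials: E_u = 8*u, E_v = 0, F_u = -5 - 9*v, F_v = -9*u, G_u = 0, G_v = 45/2 + (81/2)*v
D = EG - F^2 = 29/4 + (45/2)*v + (81/4)*v^2 + 4*u^2
expanded: Gamma^u_uu = (G E_u - 2F F_u + F E_v)/(2D), Gamma^u_uv = (G E_v - F G_u)/(2D), Gamma^u_vv = (2G F_v - G G_u - F G_v)/(2D), Gamma^v_uu = (2E F_u - E E_v - F E_u)/(2D), Gamma^v_uv = (E G_u - F E_v)/(2D), Gamma^v_vv = (E G_v - 2F F_v + F G_u)/(2D); substitute and cancel common factors

Answer: Gamma_uuu = 16*u/(16*u^2 + 81*v^2 + 90*v + 29), Gamma_uuv = 0, Gamma_uvv = -36*u/(16*u^2 + 81*v^2 + 90*v + 29), Gamma_vuu = (-36*v - 20)/(16*u^2 + 81*v^2 + 90*v + 29), Gamma_vuv = 0, Gamma_vvv = (81*v + 45)/(16*u^2 + 81*v^2 + 90*v + 29)
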